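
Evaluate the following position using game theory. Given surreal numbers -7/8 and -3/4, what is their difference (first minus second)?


x = -7/8, y = -3/4
Converting to common denominator: 8
x = -7/8, y = -6/8
x - y = -7/8 - -3/4 = -1/8

-1/8


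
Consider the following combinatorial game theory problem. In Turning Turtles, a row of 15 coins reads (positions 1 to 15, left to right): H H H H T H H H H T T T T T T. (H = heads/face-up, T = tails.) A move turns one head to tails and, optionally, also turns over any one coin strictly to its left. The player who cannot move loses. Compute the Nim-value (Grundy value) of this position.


Coins: H H H H T H H H H T T T T T T
Key fact: a single head at position k behaves exactly like a Nim heap of size k (turning it to T and optionally flipping a coin at j < k corresponds to moving the heap from k to j, or to 0), and heads combine as a disjunctive sum (two heads at the same place would cancel, matching j XOR j = 0). So the Nim-value is the XOR of the 1-indexed positions of the heads.
Face-up positions (1-indexed): [1, 2, 3, 4, 6, 7, 8, 9]
XOR 0 with 1: 0 XOR 1 = 1
XOR 1 with 2: 1 XOR 2 = 3
XOR 3 with 3: 3 XOR 3 = 0
XOR 0 with 4: 0 XOR 4 = 4
XOR 4 with 6: 4 XOR 6 = 2
XOR 2 with 7: 2 XOR 7 = 5
XOR 5 with 8: 5 XOR 8 = 13
XOR 13 with 9: 13 XOR 9 = 4
Nim-value = 4

4


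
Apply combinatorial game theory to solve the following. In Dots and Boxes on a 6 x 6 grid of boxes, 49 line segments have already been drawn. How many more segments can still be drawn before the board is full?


Grid: 6 x 6 boxes, i.e. 7 rows and 7 columns of dots.
Horizontal edges: (rows + 1) * cols = 7 * 6 = 42
Vertical edges: rows * (cols + 1) = 6 * 7 = 42
Total edges: 42 + 42 = 84
Edges drawn: 49
Remaining: 84 - 49 = 35

35


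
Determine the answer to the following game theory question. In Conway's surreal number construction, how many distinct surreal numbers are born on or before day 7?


Day 0: {|} = 0 is born. Count = 1.
Day n: the number of surreal numbers born by day n is 2^(n+1) - 1.
By day 0: 2^1 - 1 = 1
By day 1: 2^2 - 1 = 3
By day 2: 2^3 - 1 = 7
By day 3: 2^4 - 1 = 15
By day 4: 2^5 - 1 = 31
By day 5: 2^6 - 1 = 63
By day 6: 2^7 - 1 = 127
By day 7: 2^8 - 1 = 255
By day 7: 255 surreal numbers.

255


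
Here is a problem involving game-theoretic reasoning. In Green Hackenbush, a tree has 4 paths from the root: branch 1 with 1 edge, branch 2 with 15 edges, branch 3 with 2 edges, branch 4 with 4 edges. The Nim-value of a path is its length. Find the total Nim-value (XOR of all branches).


The tree has 4 branches from the ground vertex.
In Green Hackenbush, the Nim-value of a simple path of length k is k.
Branch 1: length 1, Nim-value = 1
Branch 2: length 15, Nim-value = 15
Branch 3: length 2, Nim-value = 2
Branch 4: length 4, Nim-value = 4
Total Nim-value = XOR of all branch values:
0 XOR 1 = 1
1 XOR 15 = 14
14 XOR 2 = 12
12 XOR 4 = 8
Nim-value of the tree = 8

8


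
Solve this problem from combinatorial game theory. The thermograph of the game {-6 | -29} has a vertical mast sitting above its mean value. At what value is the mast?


Game = {-6 | -29}, a switch {a | b} with numbers a > b.
Its thermograph has left wall a - t and right wall b + t, which meet at t = (a - b)/2, where both equal (a + b)/2. So the mast (mean value) is at (a + b)/2.
Mean = (-6 + (-29))/2 = -35/2 = -35/2

-35/2


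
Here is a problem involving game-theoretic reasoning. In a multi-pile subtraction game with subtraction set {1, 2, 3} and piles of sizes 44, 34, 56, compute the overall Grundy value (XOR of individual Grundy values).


Subtraction set: {1, 2, 3}
For this subtraction set, G(n) = n mod 4 (period = max + 1 = 4).
Pile 1 (size 44): G(44) = 44 mod 4 = 0
Pile 2 (size 34): G(34) = 34 mod 4 = 2
Pile 3 (size 56): G(56) = 56 mod 4 = 0
Total Grundy value = XOR of all: 0 XOR 2 XOR 0 = 2

2


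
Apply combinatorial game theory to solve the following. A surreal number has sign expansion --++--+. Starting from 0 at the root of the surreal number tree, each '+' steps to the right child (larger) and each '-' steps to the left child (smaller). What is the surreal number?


Sign expansion: --++--+
Rule: track bounds (lo, hi), initially (-inf, +inf). On '+', the current value becomes lo and we move to the simplest number in (value, hi): value + 1 if hi = +inf, otherwise the midpoint (value + hi)/2. On '-', the current value becomes hi and we move to value - 1 if lo = -inf, otherwise the midpoint (lo + value)/2.
Start at 0.
Step 1: sign = -, move left. Bounds: (-inf, 0). Value = -1
Step 2: sign = -, move left. Bounds: (-inf, -1). Value = -2
Step 3: sign = +, move right. Bounds: (-2, -1). Value = -3/2
Step 4: sign = +, move right. Bounds: (-3/2, -1). Value = -5/4
Step 5: sign = -, move left. Bounds: (-3/2, -5/4). Value = -11/8
Step 6: sign = -, move left. Bounds: (-3/2, -11/8). Value = -23/16
Step 7: sign = +, move right. Bounds: (-23/16, -11/8). Value = -45/32
The surreal number with sign expansion --++--+ is -45/32.

-45/32


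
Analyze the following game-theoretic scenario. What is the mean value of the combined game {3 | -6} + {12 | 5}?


G1 = {3 | -6}, G2 = {12 | 5}
Each is a switch {a | b} with numbers a > b; its mean value is (a + b)/2, and mean value is additive over game sums: m(G1 + G2) = m(G1) + m(G2).
Mean of G1 = (3 + (-6))/2 = -3/2 = -3/2
Mean of G2 = (12 + (5))/2 = 17/2 = 17/2
Mean of G1 + G2 = -3/2 + 17/2 = 7

7


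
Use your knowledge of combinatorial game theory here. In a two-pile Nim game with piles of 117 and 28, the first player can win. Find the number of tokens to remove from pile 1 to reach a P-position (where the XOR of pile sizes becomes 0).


Piles: 117 and 28
Current XOR: 117 XOR 28 = 105 (non-zero, so this is an N-position).
To make the XOR zero, we need to find a move that balances the piles.
For pile 1 (size 117): target = 117 XOR 105 = 28
We reduce pile 1 from 117 to 28.
Tokens removed: 117 - 28 = 89
Verification: 28 XOR 28 = 0

89


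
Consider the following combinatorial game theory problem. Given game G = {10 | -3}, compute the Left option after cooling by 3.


Original game: {10 | -3} (a switch {a | b} with a > b).
Cooling by t (for t below the temperature (a - b)/2 = 13/2) taxes each move by t: {a | b} cooled by t is {a - t | b + t}.
Cooling amount: t = 3
Cooled Left option: 10 - 3 = 7
Cooled Right option: -3 + 3 = 0
Cooled game: {7 | 0}
Left option = 7

7


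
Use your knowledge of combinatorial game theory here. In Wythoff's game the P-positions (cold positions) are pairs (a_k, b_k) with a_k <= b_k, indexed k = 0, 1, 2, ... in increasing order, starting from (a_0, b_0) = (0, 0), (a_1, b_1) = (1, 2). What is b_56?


By Wythoff's theorem, a_k = floor(k * phi) and b_k = floor(k * phi^2) = a_k + k, where phi = (1 + sqrt(5))/2 is the golden ratio.
phi = (1 + sqrt(5))/2 = 1.618034
phi^2 = phi + 1 = 2.618034
k = 56
k * phi^2 = 56 * 2.618034 = 146.609903
b_56 = floor(k * phi^2) = 146 (check: a_56 + k = 90 + 56 = 146)

146


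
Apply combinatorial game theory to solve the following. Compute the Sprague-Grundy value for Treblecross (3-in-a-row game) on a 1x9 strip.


Treblecross: place X on empty cells; 3-in-a-row wins.
Playing within two cells of an existing X lets the opponent win at once, so sensible play treats the cells i-2..i+2 around each X as dead. The player left with no safe cell loses, so this is a normal-play take-away game on strips of safe cells.
Placing X at cell i (0-indexed) of a strip of k safe cells leaves independent strips of sizes max(0, i-2) and max(0, k-i-3). Hence G(k) = mex{ G(max(0,i-2)) XOR G(max(0,k-i-3)) : 0 <= i < k }, with G(0) = 0.
G(1): splits (0,0):0^0=0 -> mex({0}) = 1
G(2): splits (0,0):0^0=0 -> mex({0}) = 1
G(3): splits (0,0):0^0=0 -> mex({0}) = 1
G(4): splits (0,1):0^1=1 (0,0):0^0=0 -> mex({0, 1}) = 2
G(5): splits (0,2):0^1=1 (0,1):0^1=1 (0,0):0^0=0 -> mex({0, 1}) = 2
G(6) = mex({1}) = 0
G(7) = mex({0, 1, 2}) = 3
G(8) = mex({0, 1, 2}) = 3
G(9) = mex({0, 2}) = 1
Therefore G(9) = 1.

1


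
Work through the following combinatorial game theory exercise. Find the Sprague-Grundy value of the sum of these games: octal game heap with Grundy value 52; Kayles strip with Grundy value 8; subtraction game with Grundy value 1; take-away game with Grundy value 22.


By the Sprague-Grundy theorem, the Grundy value of a sum of games is the XOR of individual Grundy values.
octal game heap: Grundy value = 52. Running XOR: 0 XOR 52 = 52
Kayles strip: Grundy value = 8. Running XOR: 52 XOR 8 = 60
subtraction game: Grundy value = 1. Running XOR: 60 XOR 1 = 61
take-away game: Grundy value = 22. Running XOR: 61 XOR 22 = 43
The combined Grundy value is 43.

43


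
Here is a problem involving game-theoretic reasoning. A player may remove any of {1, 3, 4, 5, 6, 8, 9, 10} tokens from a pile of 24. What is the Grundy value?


The subtraction set is S = {1, 3, 4, 5, 6, 8, 9, 10}.
G(k) = mex{ G(k - s) : s in S, s <= k }. We compute iteratively: G(0) = 0.
G(1) = mex({0}) = 1
G(2) = mex({1}) = 0
G(3) = mex({0}) = 1
G(4) = mex({0, 1}) = 2
G(5) = mex({0, 1, 2}) = 3
G(6) = mex({0, 1, 3}) = 2
G(7) = mex({0, 1, 2}) = 3
G(8) = mex({0, 1, 2, 3}) = 4
G(9) = mex({0, 1, 2, 3, 4}) = 5
G(10) = mex({0, 1, 2, 3, 5}) = 4
G(11) = mex({0, 1, 2, 3, 4}) = 5
G(12) = mex({0, 1, 2, 3, 4, 5}) = 6
G(13) = mex({1, 2, 3, 4, 5, 6}) = 0
G(14) = mex({0, 2, 3, 4, 5}) = 1
G(15) = mex({1, 2, 3, 4, 5, 6}) = 0
G(16) = mex({0, 2, 3, 4, 5, 6}) = 1
G(17) = mex({0, 1, 3, 4, 5, 6}) = 2
G(18) = mex({0, 1, 2, 4, 5, 6}) = 3
G(19) = mex({0, 1, 3, 4, 5}) = 2
G(20) = mex({0, 1, 2, 4, 5, 6}) = 3
G(21) = mex({0, 1, 2, 3, 5, 6}) = 4
G(22) = mex({0, 1, 2, 3, 4, 6}) = 5
Observe that G(13)..G(22) = 0, 1, 0, 1, 2, 3, 2, 3, 4, 5 repeats G(0)..G(9) = 0, 1, 0, 1, 2, 3, 2, 3, 4, 5.
For k >= max(S) = 10, G(k) is determined by the previous 10 values G(k-10)..G(k-1); a window of 10 consecutive values has recurred shifted by 13, so by induction G(k + 13) = G(k) for all k >= 0: the sequence is periodic from the start with period 13.
One period: G(0..12) = 0, 1, 0, 1, 2, 3, 2, 3, 4, 5, 4, 5, 6.
24 mod 13 = 11, so G(24) = G(11) = 5.

5


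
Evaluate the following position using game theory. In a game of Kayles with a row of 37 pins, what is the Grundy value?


Kayles: a move removes 1 or 2 adjacent pins from a contiguous row.
Removing pins from a row of k leaves two independent rows (a, b) with a + b = k - 1 (one pin) or a + b = k - 2 (two pins); an end removal gives a = 0.
By Sprague-Grundy, G(k) = mex{ G(a) XOR G(b) } over all these splits. G(0) = 0.
G(1): splits (0,0):0^0=0 -> mex({0}) = 1
G(2): splits (0,1):0^1=1 (0,0):0^0=0 -> mex({0, 1}) = 2
G(3): splits (0,2):0^2=2 (1,1):1^1=0 (0,1):0^1=1 -> mex({0, 1, 2}) = 3
G(4): splits (0,3):0^3=3 (1,2):1^2=3 (0,2):0^2=2 (1,1):1^1=0 -> mex({0, 2, 3}) = 1
G(5): splits (0,4):0^1=1 (1,3):1^3=2 (2,2):2^2=0 (0,3):0^3=3 (1,2):1^2=3 -> mex({0, 1, 2, 3}) = 4
G(6) = mex({0, 1, 2, 4}) = 3
G(7) = mex({0, 1, 3, 4, 5}) = 2
G(8) = mex({0, 2, 3, 5, 6}) = 1
G(9) = mex({0, 1, 2, 3, 6, 7}) = 4
G(10) = mex({0, 1, 3, 4, 5, 7}) = 2
G(11) = mex({0, 1, 2, 3, 4, 5}) = 6
G(12) = mex({0, 1, 2, 3, 5, 6, 7}) = 4
G(13) = mex({0, 2, 3, 4, 6, 7}) = 1
G(14) = mex({0, 1, 4, 5, 6, 7}) = 2
G(15) = mex({0, 1, 2, 3, 4, 5, 6}) = 7
G(16) = mex({0, 2, 3, 5, 6, 7}) = 1
G(17) = mex({0, 1, 2, 3, 5, 6, 7}) = 4
G(18) = mex({0, 1, 2, 4, 5, 6}) = 3
G(19) = mex({0, 1, 3, 4, 5, 7}) = 2
G(20) = mex({0, 2, 3, 4, 5, 6, 7}) = 1
G(21) = mex({0, 1, 2, 3, 5, 6, 7}) = 4
G(22) = mex({0, 1, 2, 3, 4, 5, 7}) = 6
G(23) = mex({0, 1, 2, 3, 4, 5, 6}) = 7
G(24) = mex({0, 1, 2, 3, 5, 6, 7}) = 4
G(25) = mex({0, 2, 3, 4, 6, 7}) = 1
G(26) = mex({0, 1, 3, 4, 5, 6, 7}) = 2
G(27) = mex({0, 1, 2, 3, 4, 5, 6, 7}) = 8
G(28) = mex({0, 1, 2, 3, 4, 6, 7, 8}) = 5
G(29) = mex({0, 1, 2, 3, 5, 6, 7, 8, 9}) = 4
G(30) = mex({0, 1, 2, 3, 4, 5, 6, 9, 10}) = 7
G(31) = mex({0, 1, 3, 4, 5, 7, 10, 11}) = 2
G(32) = mex({0, 2, 3, 4, 5, 6, 7, 9, 11}) = 1
G(33) = mex({0, 1, 2, 3, 4, 5, 6, 7, 9, 12}) = 8
G(34) = mex({0, 1, 2, 3, 4, 5, 7, 8, 11, 12}) = 6
G(35) = mex({0, 1, 2, 3, 4, 5, 6, 8, 9, 10, 11}) = 7
G(36) = mex({0, 1, 2, 3, 5, 6, 7, 9, 10}) = 4
G(37) = mex({0, 2, 3, 4, 6, 7, 9, 10, 11, 12}) = 1
Therefore G(37) = 1.

1


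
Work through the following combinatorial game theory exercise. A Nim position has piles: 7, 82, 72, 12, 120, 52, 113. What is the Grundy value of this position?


We need the XOR (exclusive or) of all pile sizes.
After XOR-ing pile 1 (size 7): 0 XOR 7 = 7
After XOR-ing pile 2 (size 82): 7 XOR 82 = 85
After XOR-ing pile 3 (size 72): 85 XOR 72 = 29
After XOR-ing pile 4 (size 12): 29 XOR 12 = 17
After XOR-ing pile 5 (size 120): 17 XOR 120 = 105
After XOR-ing pile 6 (size 52): 105 XOR 52 = 93
After XOR-ing pile 7 (size 113): 93 XOR 113 = 44
The Nim-value of this position is 44.

44


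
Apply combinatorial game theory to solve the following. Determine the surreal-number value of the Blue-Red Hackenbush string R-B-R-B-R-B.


Edges (from ground): R-B-R-B-R-B
By Berlekamp's sign-expansion rule, a Blue-Red Hackenbush stalk has the value of the surreal number whose sign sequence is the edge sequence with B -> + and R -> -.
Sign sequence: -+-+-+
Trace the sign expansion in the surreal number tree, starting from 0:
Edge 1: R (sign -) -> bounds (-inf, 0), value = -1
Edge 2: B (sign +) -> bounds (-1, 0), value = -1/2
Edge 3: R (sign -) -> bounds (-1, -1/2), value = -3/4
Edge 4: B (sign +) -> bounds (-3/4, -1/2), value = -5/8
Edge 5: R (sign -) -> bounds (-3/4, -5/8), value = -11/16
Edge 6: B (sign +) -> bounds (-11/16, -5/8), value = -21/32
Game value = -21/32

-21/32


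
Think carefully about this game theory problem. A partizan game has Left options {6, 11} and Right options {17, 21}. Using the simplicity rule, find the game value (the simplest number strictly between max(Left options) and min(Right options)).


Left options: {6, 11}, max = 11
Right options: {17, 21}, min = 17
All options are numbers and max(Left) < min(Right), so by the simplicity theorem the value is the simplest (earliest-born) number strictly between 11 and 17.
Integers 12 through 16 all lie strictly between 11 and 17.
Among integers, the simplest (lowest birthday = smallest |n|; 0 is born on day 0, +-n on day n) is 12.
No non-integer in the interval can be simpler: if x is a non-integer in the interval, then floor(x) or ceil(x) also lies in the interval (the interval contains an integer), and both are proper prefixes of x's sign expansion, i.e. born earlier. So the game value is 12.
Game value = 12

12


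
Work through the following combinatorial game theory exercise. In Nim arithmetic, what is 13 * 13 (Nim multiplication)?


Nim multiplication is bilinear over XOR: (u XOR v) * w = (u*w) XOR (v*w).
So we split each operand into its bit components and XOR the pairwise Nim products.
13 = 1 + 4 + 8 (as XOR of powers of 2).
13 = 1 + 4 + 8 (as XOR of powers of 2).
Using the standard Nim-product table on single bits:
  2*2 = 3,   2*4 = 8,   2*8 = 12,
  4*4 = 6,   4*8 = 11,  8*8 = 13,
and  1*x = x (identity), k*l = l*k (commutative).
Pairwise Nim products:
  1 * 1 = 1
  1 * 4 = 4
  1 * 8 = 8
  4 * 1 = 4
  4 * 4 = 6
  4 * 8 = 11
  8 * 1 = 8
  8 * 4 = 11
  8 * 8 = 13
XOR them: 1 XOR 4 XOR 8 XOR 4 XOR 6 XOR 11 XOR 8 XOR 11 XOR 13 = 10.
Result: 13 * 13 = 10 (in Nim).

10


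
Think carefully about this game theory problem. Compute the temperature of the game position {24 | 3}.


The game is {24 | 3}, a switch {a | b} with numbers a > b.
Cooling {a | b} by t gives {a - t | b + t}, which stops being hot when a - t = b + t, i.e. at t = (a - b)/2. So the temperature of a switch is (a - b)/2.
Temperature = (Left option - Right option) / 2
= (24 - (3)) / 2
= 21 / 2
= 21/2

21/2


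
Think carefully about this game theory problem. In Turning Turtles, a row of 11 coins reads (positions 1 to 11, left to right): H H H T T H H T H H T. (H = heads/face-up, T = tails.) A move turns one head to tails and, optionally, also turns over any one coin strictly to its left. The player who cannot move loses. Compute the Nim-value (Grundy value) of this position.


Coins: H H H T T H H T H H T
Key fact: a single head at position k behaves exactly like a Nim heap of size k (turning it to T and optionally flipping a coin at j < k corresponds to moving the heap from k to j, or to 0), and heads combine as a disjunctive sum (two heads at the same place would cancel, matching j XOR j = 0). So the Nim-value is the XOR of the 1-indexed positions of the heads.
Face-up positions (1-indexed): [1, 2, 3, 6, 7, 9, 10]
XOR 0 with 1: 0 XOR 1 = 1
XOR 1 with 2: 1 XOR 2 = 3
XOR 3 with 3: 3 XOR 3 = 0
XOR 0 with 6: 0 XOR 6 = 6
XOR 6 with 7: 6 XOR 7 = 1
XOR 1 with 9: 1 XOR 9 = 8
XOR 8 with 10: 8 XOR 10 = 2
Nim-value = 2

2


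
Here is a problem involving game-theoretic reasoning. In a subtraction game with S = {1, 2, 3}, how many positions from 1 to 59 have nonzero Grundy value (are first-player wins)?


Subtraction set S = {1, 2, 3}, so G(n) = n mod 4.
G(n) = 0 when n is a multiple of 4.
Multiples of 4 in [1, 59]: 14
N-positions (nonzero Grundy) = 59 - 14 = 45

45


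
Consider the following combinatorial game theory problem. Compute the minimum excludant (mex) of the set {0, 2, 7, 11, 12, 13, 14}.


Set = {0, 2, 7, 11, 12, 13, 14}
0 is in the set.
1 is NOT in the set. This is the mex.
mex = 1

1


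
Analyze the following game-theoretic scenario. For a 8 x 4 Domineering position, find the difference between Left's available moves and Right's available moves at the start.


Board is 8 x 4 (rows x cols).
Left (vertical) placements: (rows-1) * cols = 7 * 4 = 28
Right (horizontal) placements: rows * (cols-1) = 8 * 3 = 24
Advantage = Left - Right = 28 - 24 = 4

4


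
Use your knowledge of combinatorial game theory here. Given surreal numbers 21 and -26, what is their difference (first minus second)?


x = 21, y = -26
x - y = 21 - -26 = 47

47


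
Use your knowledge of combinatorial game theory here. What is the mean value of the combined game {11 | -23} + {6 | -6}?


G1 = {11 | -23}, G2 = {6 | -6}
Each is a switch {a | b} with numbers a > b; its mean value is (a + b)/2, and mean value is additive over game sums: m(G1 + G2) = m(G1) + m(G2).
Mean of G1 = (11 + (-23))/2 = -12/2 = -6
Mean of G2 = (6 + (-6))/2 = 0/2 = 0
Mean of G1 + G2 = -6 + 0 = -6

-6


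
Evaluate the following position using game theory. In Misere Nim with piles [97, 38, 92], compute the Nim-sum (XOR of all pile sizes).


We need the XOR (exclusive or) of all pile sizes.
After XOR-ing pile 1 (size 97): 0 XOR 97 = 97
After XOR-ing pile 2 (size 38): 97 XOR 38 = 71
After XOR-ing pile 3 (size 92): 71 XOR 92 = 27
The Nim-value of this position is 27.

27


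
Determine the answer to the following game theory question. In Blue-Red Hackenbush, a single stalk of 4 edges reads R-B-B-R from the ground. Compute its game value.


Edges (from ground): R-B-B-R
By Berlekamp's sign-expansion rule, a Blue-Red Hackenbush stalk has the value of the surreal number whose sign sequence is the edge sequence with B -> + and R -> -.
Sign sequence: -++-
Trace the sign expansion in the surreal number tree, starting from 0:
Edge 1: R (sign -) -> bounds (-inf, 0), value = -1
Edge 2: B (sign +) -> bounds (-1, 0), value = -1/2
Edge 3: B (sign +) -> bounds (-1/2, 0), value = -1/4
Edge 4: R (sign -) -> bounds (-1/2, -1/4), value = -3/8
Game value = -3/8

-3/8


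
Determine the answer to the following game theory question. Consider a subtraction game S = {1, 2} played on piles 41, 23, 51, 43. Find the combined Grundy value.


Subtraction set: {1, 2}
For this subtraction set, G(n) = n mod 3 (period = max + 1 = 3).
Pile 1 (size 41): G(41) = 41 mod 3 = 2
Pile 2 (size 23): G(23) = 23 mod 3 = 2
Pile 3 (size 51): G(51) = 51 mod 3 = 0
Pile 4 (size 43): G(43) = 43 mod 3 = 1
Total Grundy value = XOR of all: 2 XOR 2 XOR 0 XOR 1 = 1

1


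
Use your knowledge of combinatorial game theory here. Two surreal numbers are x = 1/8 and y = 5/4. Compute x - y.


x = 1/8, y = 5/4
Converting to common denominator: 8
x = 1/8, y = 10/8
x - y = 1/8 - 5/4 = -9/8

-9/8


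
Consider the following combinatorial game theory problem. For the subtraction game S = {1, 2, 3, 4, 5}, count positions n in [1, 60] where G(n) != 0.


Subtraction set S = {1, 2, 3, 4, 5}, so G(n) = n mod 6.
G(n) = 0 when n is a multiple of 6.
Multiples of 6 in [1, 60]: 10
N-positions (nonzero Grundy) = 60 - 10 = 50

50


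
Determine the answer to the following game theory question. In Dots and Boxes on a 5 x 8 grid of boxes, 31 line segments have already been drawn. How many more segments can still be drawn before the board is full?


Grid: 5 x 8 boxes, i.e. 6 rows and 9 columns of dots.
Horizontal edges: (rows + 1) * cols = 6 * 8 = 48
Vertical edges: rows * (cols + 1) = 5 * 9 = 45
Total edges: 48 + 45 = 93
Edges drawn: 31
Remaining: 93 - 31 = 62

62


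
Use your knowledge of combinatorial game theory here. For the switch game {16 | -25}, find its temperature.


The game is {16 | -25}, a switch {a | b} with numbers a > b.
Cooling {a | b} by t gives {a - t | b + t}, which stops being hot when a - t = b + t, i.e. at t = (a - b)/2. So the temperature of a switch is (a - b)/2.
Temperature = (Left option - Right option) / 2
= (16 - (-25)) / 2
= 41 / 2
= 41/2

41/2


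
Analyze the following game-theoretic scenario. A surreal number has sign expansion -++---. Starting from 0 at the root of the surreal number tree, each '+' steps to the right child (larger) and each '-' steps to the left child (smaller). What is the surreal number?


Sign expansion: -++---
Rule: track bounds (lo, hi), initially (-inf, +inf). On '+', the current value becomes lo and we move to the simplest number in (value, hi): value + 1 if hi = +inf, otherwise the midpoint (value + hi)/2. On '-', the current value becomes hi and we move to value - 1 if lo = -inf, otherwise the midpoint (lo + value)/2.
Start at 0.
Step 1: sign = -, move left. Bounds: (-inf, 0). Value = -1
Step 2: sign = +, move right. Bounds: (-1, 0). Value = -1/2
Step 3: sign = +, move right. Bounds: (-1/2, 0). Value = -1/4
Step 4: sign = -, move left. Bounds: (-1/2, -1/4). Value = -3/8
Step 5: sign = -, move left. Bounds: (-1/2, -3/8). Value = -7/16
Step 6: sign = -, move left. Bounds: (-1/2, -7/16). Value = -15/32
The surreal number with sign expansion -++--- is -15/32.

-15/32


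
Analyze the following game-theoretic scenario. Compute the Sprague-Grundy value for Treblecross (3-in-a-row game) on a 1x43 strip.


Treblecross: place X on empty cells; 3-in-a-row wins.
Playing within two cells of an existing X lets the opponent win at once, so sensible play treats the cells i-2..i+2 around each X as dead. The player left with no safe cell loses, so this is a normal-play take-away game on strips of safe cells.
Placing X at cell i (0-indexed) of a strip of k safe cells leaves independent strips of sizes max(0, i-2) and max(0, k-i-3). Hence G(k) = mex{ G(max(0,i-2)) XOR G(max(0,k-i-3)) : 0 <= i < k }, with G(0) = 0.
G(1): splits (0,0):0^0=0 -> mex({0}) = 1
G(2): splits (0,0):0^0=0 -> mex({0}) = 1
G(3): splits (0,0):0^0=0 -> mex({0}) = 1
G(4): splits (0,1):0^1=1 (0,0):0^0=0 -> mex({0, 1}) = 2
G(5): splits (0,2):0^1=1 (0,1):0^1=1 (0,0):0^0=0 -> mex({0, 1}) = 2
G(6) = mex({1}) = 0
G(7) = mex({0, 1, 2}) = 3
G(8) = mex({0, 1, 2}) = 3
G(9) = mex({0, 2}) = 1
G(10) = mex({0, 2, 3}) = 1
G(11) = mex({0, 3}) = 1
G(12) = mex({1, 3}) = 0
G(13) = mex({0, 1, 2, 3}) = 4
G(14) = mex({0, 1, 2}) = 3
G(15) = mex({0, 1, 2}) = 3
G(16) = mex({0, 1, 2, 4}) = 3
G(17) = mex({0, 1, 3, 4}) = 2
G(18) = mex({0, 1, 3, 4}) = 2
G(19) = mex({0, 1, 3, 5}) = 2
G(20) = mex({0, 1, 2, 3, 5}) = 4
G(21) = mex({0, 1, 2, 3, 5}) = 4
G(22) = mex({1, 2, 6}) = 0
G(23) = mex({0, 1, 2, 3, 4, 6}) = 5
G(24) = mex({0, 1, 2, 3, 4}) = 5
G(25) = mex({0, 1, 3, 4, 7}) = 2
G(26) = mex({0, 1, 3, 4, 5, 7}) = 2
G(27) = mex({0, 1, 3, 5}) = 2
G(28) = mex({0, 1, 2, 5}) = 3
G(29) = mex({0, 1, 2, 4, 5, 6}) = 3
G(30) = mex({1, 2, 4, 6}) = 0
G(31) = mex({0, 1, 2, 3, 4, 6}) = 5
G(32) = mex({1, 2, 3, 4, 7}) = 0
G(33) = mex({0, 3, 7}) = 1
G(34) = mex({0, 2, 3, 5, 7}) = 1
G(35) = mex({0, 2, 3, 5, 6}) = 1
G(36) = mex({0, 1, 2, 5, 6}) = 3
G(37) = mex({0, 1, 2, 4, 5, 6}) = 3
G(38) = mex({0, 1, 2, 4}) = 3
G(39) = mex({0, 1, 2, 3, 4, 7}) = 5
G(40) = mex({0, 1, 2, 3, 4, 5, 7}) = 6
G(41) = mex({0, 1, 2, 3, 5, 7}) = 4
G(42) = mex({0, 1, 2, 3, 5, 6, 7}) = 4
G(43) = mex({0, 2, 3, 5, 6}) = 1
Therefore G(43) = 1.

1


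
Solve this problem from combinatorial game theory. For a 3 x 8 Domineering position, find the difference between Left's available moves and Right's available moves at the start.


Board is 3 x 8 (rows x cols).
Left (vertical) placements: (rows-1) * cols = 2 * 8 = 16
Right (horizontal) placements: rows * (cols-1) = 3 * 7 = 21
Advantage = Left - Right = 16 - 21 = -5

-5


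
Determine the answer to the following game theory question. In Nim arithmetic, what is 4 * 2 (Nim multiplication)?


Nim multiplication is bilinear over XOR: (u XOR v) * w = (u*w) XOR (v*w).
So we split each operand into its bit components and XOR the pairwise Nim products.
4 = 4 (as XOR of powers of 2).
2 = 2 (as XOR of powers of 2).
Using the standard Nim-product table on single bits:
  2*2 = 3,   2*4 = 8,   2*8 = 12,
  4*4 = 6,   4*8 = 11,  8*8 = 13,
and  1*x = x (identity), k*l = l*k (commutative).
Pairwise Nim products:
  4 * 2 = 8
XOR them: 8 = 8.
Result: 4 * 2 = 8 (in Nim).

8


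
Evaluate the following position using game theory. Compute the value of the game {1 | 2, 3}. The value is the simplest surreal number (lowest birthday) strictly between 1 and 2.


Left options: {1}, max = 1
Right options: {2, 3}, min = 2
All options are numbers and max(Left) < min(Right), so by the simplicity theorem the value is the simplest (earliest-born) number strictly between 1 and 2.
No integer lies strictly between 1 and 2, so the value is the dyadic rational m/2^k in the interval with the smallest k (then m odd); search k = 1, 2, ...:
Denominator 2: 3/2 lies strictly between 1 and 2 -- found.
The simplest number in the interval is 3/2.
Game value = 3/2

3/2


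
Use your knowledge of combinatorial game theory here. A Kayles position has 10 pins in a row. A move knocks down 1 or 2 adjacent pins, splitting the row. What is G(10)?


Kayles: a move removes 1 or 2 adjacent pins from a contiguous row.
Removing pins from a row of k leaves two independent rows (a, b) with a + b = k - 1 (one pin) or a + b = k - 2 (two pins); an end removal gives a = 0.
By Sprague-Grundy, G(k) = mex{ G(a) XOR G(b) } over all these splits. G(0) = 0.
G(1): splits (0,0):0^0=0 -> mex({0}) = 1
G(2): splits (0,1):0^1=1 (0,0):0^0=0 -> mex({0, 1}) = 2
G(3): splits (0,2):0^2=2 (1,1):1^1=0 (0,1):0^1=1 -> mex({0, 1, 2}) = 3
G(4): splits (0,3):0^3=3 (1,2):1^2=3 (0,2):0^2=2 (1,1):1^1=0 -> mex({0, 2, 3}) = 1
G(5): splits (0,4):0^1=1 (1,3):1^3=2 (2,2):2^2=0 (0,3):0^3=3 (1,2):1^2=3 -> mex({0, 1, 2, 3}) = 4
G(6) = mex({0, 1, 2, 4}) = 3
G(7) = mex({0, 1, 3, 4, 5}) = 2
G(8) = mex({0, 2, 3, 5, 6}) = 1
G(9) = mex({0, 1, 2, 3, 6, 7}) = 4
G(10) = mex({0, 1, 3, 4, 5, 7}) = 2
Therefore G(10) = 2.

2


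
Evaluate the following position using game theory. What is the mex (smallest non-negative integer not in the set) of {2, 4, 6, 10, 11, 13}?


Set = {2, 4, 6, 10, 11, 13}
0 is NOT in the set. This is the mex.
mex = 0

0


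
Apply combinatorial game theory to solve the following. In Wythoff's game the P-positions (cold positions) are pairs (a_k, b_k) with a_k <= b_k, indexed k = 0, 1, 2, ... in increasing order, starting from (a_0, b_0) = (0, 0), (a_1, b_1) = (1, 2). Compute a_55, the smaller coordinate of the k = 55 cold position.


By Wythoff's theorem, a_k = floor(k * phi) and b_k = floor(k * phi^2) = a_k + k, where phi = (1 + sqrt(5))/2 is the golden ratio.
phi = (1 + sqrt(5))/2 = 1.618034
k = 55
k * phi = 55 * 1.618034 = 88.991869
a_55 = floor(k * phi) = 88

88


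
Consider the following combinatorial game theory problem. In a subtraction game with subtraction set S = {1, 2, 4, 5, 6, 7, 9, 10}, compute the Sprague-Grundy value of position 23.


The subtraction set is S = {1, 2, 4, 5, 6, 7, 9, 10}.
G(k) = mex{ G(k - s) : s in S, s <= k }. We compute iteratively: G(0) = 0.
G(1) = mex({0}) = 1
G(2) = mex({0, 1}) = 2
G(3) = mex({1, 2}) = 0
G(4) = mex({0, 2}) = 1
G(5) = mex({0, 1}) = 2
G(6) = mex({0, 1, 2}) = 3
G(7) = mex({0, 1, 2, 3}) = 4
G(8) = mex({0, 1, 2, 3, 4}) = 5
G(9) = mex({0, 1, 2, 4, 5}) = 3
G(10) = mex({0, 1, 2, 3, 5}) = 4
G(11) = mex({1, 2, 3, 4}) = 0
G(12) = mex({0, 2, 3, 4, 5}) = 1
G(13) = mex({0, 1, 3, 4, 5}) = 2
G(14) = mex({1, 2, 3, 4, 5}) = 0
G(15) = mex({0, 2, 3, 4, 5}) = 1
G(16) = mex({0, 1, 3, 4}) = 2
G(17) = mex({0, 1, 2, 4, 5}) = 3
G(18) = mex({0, 1, 2, 3, 5}) = 4
G(19) = mex({0, 1, 2, 3, 4}) = 5
G(20) = mex({0, 1, 2, 4, 5}) = 3
Observe that G(11)..G(20) = 0, 1, 2, 0, 1, 2, 3, 4, 5, 3 repeats G(0)..G(9) = 0, 1, 2, 0, 1, 2, 3, 4, 5, 3.
For k >= max(S) = 10, G(k) is determined by the previous 10 values G(k-10)..G(k-1); a window of 10 consecutive values has recurred shifted by 11, so by induction G(k + 11) = G(k) for all k >= 0: the sequence is periodic from the start with period 11.
One period: G(0..10) = 0, 1, 2, 0, 1, 2, 3, 4, 5, 3, 4.
23 mod 11 = 1, so G(23) = G(1) = 1.

1


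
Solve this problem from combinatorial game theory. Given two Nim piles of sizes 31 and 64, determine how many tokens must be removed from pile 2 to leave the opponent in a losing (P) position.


Piles: 31 and 64
Current XOR: 31 XOR 64 = 95 (non-zero, so this is an N-position).
To make the XOR zero, we need to find a move that balances the piles.
For pile 2 (size 64): target = 64 XOR 95 = 31
We reduce pile 2 from 64 to 31.
Tokens removed: 64 - 31 = 33
Verification: 31 XOR 31 = 0

33


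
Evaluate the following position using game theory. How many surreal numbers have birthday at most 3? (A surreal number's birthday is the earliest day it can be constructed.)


Day 0: {|} = 0 is born. Count = 1.
Day n: the number of surreal numbers born by day n is 2^(n+1) - 1.
By day 0: 2^1 - 1 = 1
By day 1: 2^2 - 1 = 3
By day 2: 2^3 - 1 = 7
By day 3: 2^4 - 1 = 15
By day 3: 15 surreal numbers.

15


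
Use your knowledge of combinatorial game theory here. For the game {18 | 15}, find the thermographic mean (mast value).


Game = {18 | 15}, a switch {a | b} with numbers a > b.
Its thermograph has left wall a - t and right wall b + t, which meet at t = (a - b)/2, where both equal (a + b)/2. So the mast (mean value) is at (a + b)/2.
Mean = (18 + (15))/2 = 33/2 = 33/2

33/2


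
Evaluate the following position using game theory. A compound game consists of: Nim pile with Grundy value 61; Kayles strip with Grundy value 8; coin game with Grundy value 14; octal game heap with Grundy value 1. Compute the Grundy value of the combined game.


By the Sprague-Grundy theorem, the Grundy value of a sum of games is the XOR of individual Grundy values.
Nim pile: Grundy value = 61. Running XOR: 0 XOR 61 = 61
Kayles strip: Grundy value = 8. Running XOR: 61 XOR 8 = 53
coin game: Grundy value = 14. Running XOR: 53 XOR 14 = 59
octal game heap: Grundy value = 1. Running XOR: 59 XOR 1 = 58
The combined Grundy value is 58.

58


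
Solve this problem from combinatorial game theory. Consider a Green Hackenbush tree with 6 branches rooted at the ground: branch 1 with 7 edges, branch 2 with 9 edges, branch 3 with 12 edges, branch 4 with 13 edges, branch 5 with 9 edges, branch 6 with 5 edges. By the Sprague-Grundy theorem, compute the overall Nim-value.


The tree has 6 branches from the ground vertex.
In Green Hackenbush, the Nim-value of a simple path of length k is k.
Branch 1: length 7, Nim-value = 7
Branch 2: length 9, Nim-value = 9
Branch 3: length 12, Nim-value = 12
Branch 4: length 13, Nim-value = 13
Branch 5: length 9, Nim-value = 9
Branch 6: length 5, Nim-value = 5
Total Nim-value = XOR of all branch values:
0 XOR 7 = 7
7 XOR 9 = 14
14 XOR 12 = 2
2 XOR 13 = 15
15 XOR 9 = 6
6 XOR 5 = 3
Nim-value of the tree = 3

3


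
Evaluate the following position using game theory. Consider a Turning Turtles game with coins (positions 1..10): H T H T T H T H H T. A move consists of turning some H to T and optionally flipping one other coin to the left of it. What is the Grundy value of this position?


Coins: H T H T T H T H H T
Key fact: a single head at position k behaves exactly like a Nim heap of size k (turning it to T and optionally flipping a coin at j < k corresponds to moving the heap from k to j, or to 0), and heads combine as a disjunctive sum (two heads at the same place would cancel, matching j XOR j = 0). So the Nim-value is the XOR of the 1-indexed positions of the heads.
Face-up positions (1-indexed): [1, 3, 6, 8, 9]
XOR 0 with 1: 0 XOR 1 = 1
XOR 1 with 3: 1 XOR 3 = 2
XOR 2 with 6: 2 XOR 6 = 4
XOR 4 with 8: 4 XOR 8 = 12
XOR 12 with 9: 12 XOR 9 = 5
Nim-value = 5

5


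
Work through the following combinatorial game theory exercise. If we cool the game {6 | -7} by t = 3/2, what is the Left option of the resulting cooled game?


Original game: {6 | -7} (a switch {a | b} with a > b).
Cooling by t (for t below the temperature (a - b)/2 = 13/2) taxes each move by t: {a | b} cooled by t is {a - t | b + t}.
Cooling amount: t = 3/2
Cooled Left option: 6 - 3/2 = 9/2
Cooled Right option: -7 + 3/2 = -11/2
Cooled game: {9/2 | -11/2}
Left option = 9/2

9/2


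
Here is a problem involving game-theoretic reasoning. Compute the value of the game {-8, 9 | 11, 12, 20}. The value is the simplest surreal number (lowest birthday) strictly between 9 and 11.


Left options: {-8, 9}, max = 9
Right options: {11, 12, 20}, min = 11
All options are numbers and max(Left) < min(Right), so by the simplicity theorem the value is the simplest (earliest-born) number strictly between 9 and 11.
The only integer strictly between 9 and 11 is 10.
No non-integer in the interval can be simpler: if x is a non-integer in the interval, then floor(x) or ceil(x) also lies in the interval (the interval contains an integer), and both are proper prefixes of x's sign expansion, i.e. born earlier. So the game value is 10.
Game value = 10

10


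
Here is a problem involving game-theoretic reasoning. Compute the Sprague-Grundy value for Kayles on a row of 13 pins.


Kayles: a move removes 1 or 2 adjacent pins from a contiguous row.
Removing pins from a row of k leaves two independent rows (a, b) with a + b = k - 1 (one pin) or a + b = k - 2 (two pins); an end removal gives a = 0.
By Sprague-Grundy, G(k) = mex{ G(a) XOR G(b) } over all these splits. G(0) = 0.
G(1): splits (0,0):0^0=0 -> mex({0}) = 1
G(2): splits (0,1):0^1=1 (0,0):0^0=0 -> mex({0, 1}) = 2
G(3): splits (0,2):0^2=2 (1,1):1^1=0 (0,1):0^1=1 -> mex({0, 1, 2}) = 3
G(4): splits (0,3):0^3=3 (1,2):1^2=3 (0,2):0^2=2 (1,1):1^1=0 -> mex({0, 2, 3}) = 1
G(5): splits (0,4):0^1=1 (1,3):1^3=2 (2,2):2^2=0 (0,3):0^3=3 (1,2):1^2=3 -> mex({0, 1, 2, 3}) = 4
G(6) = mex({0, 1, 2, 4}) = 3
G(7) = mex({0, 1, 3, 4, 5}) = 2
G(8) = mex({0, 2, 3, 5, 6}) = 1
G(9) = mex({0, 1, 2, 3, 6, 7}) = 4
G(10) = mex({0, 1, 3, 4, 5, 7}) = 2
G(11) = mex({0, 1, 2, 3, 4, 5}) = 6
G(12) = mex({0, 1, 2, 3, 5, 6, 7}) = 4
G(13) = mex({0, 2, 3, 4, 6, 7}) = 1
Therefore G(13) = 1.

1


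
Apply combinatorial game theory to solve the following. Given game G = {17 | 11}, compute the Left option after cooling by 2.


Original game: {17 | 11} (a switch {a | b} with a > b).
Cooling by t (for t below the temperature (a - b)/2 = 3) taxes each move by t: {a | b} cooled by t is {a - t | b + t}.
Cooling amount: t = 2
Cooled Left option: 17 - 2 = 15
Cooled Right option: 11 + 2 = 13
Cooled game: {15 | 13}
Left option = 15

15


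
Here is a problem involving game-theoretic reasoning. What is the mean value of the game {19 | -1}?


Game = {19 | -1}, a switch {a | b} with numbers a > b.
Its thermograph has left wall a - t and right wall b + t, which meet at t = (a - b)/2, where both equal (a + b)/2. So the mast (mean value) is at (a + b)/2.
Mean = (19 + (-1))/2 = 18/2 = 9

9


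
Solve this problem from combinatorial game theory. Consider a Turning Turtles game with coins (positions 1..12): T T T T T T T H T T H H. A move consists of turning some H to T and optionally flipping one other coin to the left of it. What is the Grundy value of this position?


Coins: T T T T T T T H T T H H
Key fact: a single head at position k behaves exactly like a Nim heap of size k (turning it to T and optionally flipping a coin at j < k corresponds to moving the heap from k to j, or to 0), and heads combine as a disjunctive sum (two heads at the same place would cancel, matching j XOR j = 0). So the Nim-value is the XOR of the 1-indexed positions of the heads.
Face-up positions (1-indexed): [8, 11, 12]
XOR 0 with 8: 0 XOR 8 = 8
XOR 8 with 11: 8 XOR 11 = 3
XOR 3 with 12: 3 XOR 12 = 15
Nim-value = 15

15


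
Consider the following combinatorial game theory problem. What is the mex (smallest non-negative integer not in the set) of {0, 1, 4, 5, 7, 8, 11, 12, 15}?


Set = {0, 1, 4, 5, 7, 8, 11, 12, 15}
0 is in the set.
1 is in the set.
2 is NOT in the set. This is the mex.
mex = 2

2


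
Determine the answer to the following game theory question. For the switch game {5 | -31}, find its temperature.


The game is {5 | -31}, a switch {a | b} with numbers a > b.
Cooling {a | b} by t gives {a - t | b + t}, which stops being hot when a - t = b + t, i.e. at t = (a - b)/2. So the temperature of a switch is (a - b)/2.
Temperature = (Left option - Right option) / 2
= (5 - (-31)) / 2
= 36 / 2
= 18

18


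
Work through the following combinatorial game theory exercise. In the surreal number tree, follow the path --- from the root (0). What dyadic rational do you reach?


Sign expansion: ---
Rule: track bounds (lo, hi), initially (-inf, +inf). On '+', the current value becomes lo and we move to the simplest number in (value, hi): value + 1 if hi = +inf, otherwise the midpoint (value + hi)/2. On '-', the current value becomes hi and we move to value - 1 if lo = -inf, otherwise the midpoint (lo + value)/2.
Start at 0.
Step 1: sign = -, move left. Bounds: (-inf, 0). Value = -1
Step 2: sign = -, move left. Bounds: (-inf, -1). Value = -2
Step 3: sign = -, move left. Bounds: (-inf, -2). Value = -3
The surreal number with sign expansion --- is -3.

-3


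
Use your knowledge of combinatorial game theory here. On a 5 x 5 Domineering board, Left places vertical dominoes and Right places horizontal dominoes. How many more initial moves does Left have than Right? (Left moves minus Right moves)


Board is 5 x 5 (rows x cols).
Left (vertical) placements: (rows-1) * cols = 4 * 5 = 20
Right (horizontal) placements: rows * (cols-1) = 5 * 4 = 20
Advantage = Left - Right = 20 - 20 = 0

0


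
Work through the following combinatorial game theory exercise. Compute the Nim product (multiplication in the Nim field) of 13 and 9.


Nim multiplication is bilinear over XOR: (u XOR v) * w = (u*w) XOR (v*w).
So we split each operand into its bit components and XOR the pairwise Nim products.
13 = 1 + 4 + 8 (as XOR of powers of 2).
9 = 1 + 8 (as XOR of powers of 2).
Using the standard Nim-product table on single bits:
  2*2 = 3,   2*4 = 8,   2*8 = 12,
  4*4 = 6,   4*8 = 11,  8*8 = 13,
and  1*x = x (identity), k*l = l*k (commutative).
Pairwise Nim products:
  1 * 1 = 1
  1 * 8 = 8
  4 * 1 = 4
  4 * 8 = 11
  8 * 1 = 8
  8 * 8 = 13
XOR them: 1 XOR 8 XOR 4 XOR 11 XOR 8 XOR 13 = 3.
Result: 13 * 9 = 3 (in Nim).

3


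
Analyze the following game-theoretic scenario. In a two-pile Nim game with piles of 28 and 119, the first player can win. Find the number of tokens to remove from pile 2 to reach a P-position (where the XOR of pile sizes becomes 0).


Piles: 28 and 119
Current XOR: 28 XOR 119 = 107 (non-zero, so this is an N-position).
To make the XOR zero, we need to find a move that balances the piles.
For pile 2 (size 119): target = 119 XOR 107 = 28
We reduce pile 2 from 119 to 28.
Tokens removed: 119 - 28 = 91
Verification: 28 XOR 28 = 0

91


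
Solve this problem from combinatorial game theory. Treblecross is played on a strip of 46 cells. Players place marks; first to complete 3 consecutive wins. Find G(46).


Treblecross: place X on empty cells; 3-in-a-row wins.
Playing within two cells of an existing X lets the opponent win at once, so sensible play treats the cells i-2..i+2 around each X as dead. The player left with no safe cell loses, so this is a normal-play take-away game on strips of safe cells.
Placing X at cell i (0-indexed) of a strip of k safe cells leaves independent strips of sizes max(0, i-2) and max(0, k-i-3). Hence G(k) = mex{ G(max(0,i-2)) XOR G(max(0,k-i-3)) : 0 <= i < k }, with G(0) = 0.
G(1): splits (0,0):0^0=0 -> mex({0}) = 1
G(2): splits (0,0):0^0=0 -> mex({0}) = 1
G(3): splits (0,0):0^0=0 -> mex({0}) = 1
G(4): splits (0,1):0^1=1 (0,0):0^0=0 -> mex({0, 1}) = 2
G(5): splits (0,2):0^1=1 (0,1):0^1=1 (0,0):0^0=0 -> mex({0, 1}) = 2
G(6) = mex({1}) = 0
G(7) = mex({0, 1, 2}) = 3
G(8) = mex({0, 1, 2}) = 3
G(9) = mex({0, 2}) = 1
G(10) = mex({0, 2, 3}) = 1
G(11) = mex({0, 3}) = 1
G(12) = mex({1, 3}) = 0
G(13) = mex({0, 1, 2, 3}) = 4
G(14) = mex({0, 1, 2}) = 3
G(15) = mex({0, 1, 2}) = 3
G(16) = mex({0, 1, 2, 4}) = 3
G(17) = mex({0, 1, 3, 4}) = 2
G(18) = mex({0, 1, 3, 4}) = 2
G(19) = mex({0, 1, 3, 5}) = 2
G(20) = mex({0, 1, 2, 3, 5}) = 4
G(21) = mex({0, 1, 2, 3, 5}) = 4
G(22) = mex({1, 2, 6}) = 0
G(23) = mex({0, 1, 2, 3, 4, 6}) = 5
G(24) = mex({0, 1, 2, 3, 4}) = 5
G(25) = mex({0, 1, 3, 4, 7}) = 2
G(26) = mex({0, 1, 3, 4, 5, 7}) = 2
G(27) = mex({0, 1, 3, 5}) = 2
G(28) = mex({0, 1, 2, 5}) = 3
G(29) = mex({0, 1, 2, 4, 5, 6}) = 3
G(30) = mex({1, 2, 4, 6}) = 0
G(31) = mex({0, 1, 2, 3, 4, 6}) = 5
G(32) = mex({1, 2, 3, 4, 7}) = 0
G(33) = mex({0, 3, 7}) = 1
G(34) = mex({0, 2, 3, 5, 7}) = 1
G(35) = mex({0, 2, 3, 5, 6}) = 1
G(36) = mex({0, 1, 2, 5, 6}) = 3
G(37) = mex({0, 1, 2, 4, 5, 6}) = 3
G(38) = mex({0, 1, 2, 4}) = 3
G(39) = mex({0, 1, 2, 3, 4, 7}) = 5
G(40) = mex({0, 1, 2, 3, 4, 5, 7}) = 6
G(41) = mex({0, 1, 2, 3, 5, 7}) = 4
G(42) = mex({0, 1, 2, 3, 5, 6, 7}) = 4
G(43) = mex({0, 2, 3, 5, 6}) = 1
G(44) = mex({1, 2, 3, 4, 5, 6}) = 0
G(45) = mex({0, 1, 2, 3, 4, 6, 7}) = 5
G(46) = mex({0, 1, 2, 3, 4, 7}) = 5
Therefore G(46) = 5.

5
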